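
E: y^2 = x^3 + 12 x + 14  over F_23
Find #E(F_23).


For each x in F_23, count y with y^2 = x^3 + 12 x + 14 mod 23:
  x = 1: RHS = 4, y in [2, 21]  -> 2 point(s)
  x = 2: RHS = 0, y in [0]  -> 1 point(s)
  x = 3: RHS = 8, y in [10, 13]  -> 2 point(s)
  x = 6: RHS = 3, y in [7, 16]  -> 2 point(s)
  x = 7: RHS = 4, y in [2, 21]  -> 2 point(s)
  x = 8: RHS = 1, y in [1, 22]  -> 2 point(s)
  x = 9: RHS = 0, y in [0]  -> 1 point(s)
  x = 12: RHS = 0, y in [0]  -> 1 point(s)
  x = 15: RHS = 4, y in [2, 21]  -> 2 point(s)
  x = 16: RHS = 1, y in [1, 22]  -> 2 point(s)
  x = 17: RHS = 2, y in [5, 18]  -> 2 point(s)
  x = 18: RHS = 13, y in [6, 17]  -> 2 point(s)
  x = 22: RHS = 1, y in [1, 22]  -> 2 point(s)
Affine points: 23. Add the point at infinity: total = 24.

#E(F_23) = 24


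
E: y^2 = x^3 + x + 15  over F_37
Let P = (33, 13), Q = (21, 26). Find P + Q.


P != Q, so use the chord formula.
s = (y2 - y1) / (x2 - x1) = (13) / (25) mod 37 = 2
x3 = s^2 - x1 - x2 mod 37 = 2^2 - 33 - 21 = 24
y3 = s (x1 - x3) - y1 mod 37 = 2 * (33 - 24) - 13 = 5

P + Q = (24, 5)


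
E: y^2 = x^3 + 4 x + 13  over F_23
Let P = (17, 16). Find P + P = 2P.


Doubling: s = (3 x1^2 + a) / (2 y1)
s = (3*17^2 + 4) / (2*16) mod 23 = 15
x3 = s^2 - 2 x1 mod 23 = 15^2 - 2*17 = 7
y3 = s (x1 - x3) - y1 mod 23 = 15 * (17 - 7) - 16 = 19

2P = (7, 19)


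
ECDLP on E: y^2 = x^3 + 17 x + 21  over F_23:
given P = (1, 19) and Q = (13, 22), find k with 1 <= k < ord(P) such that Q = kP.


Enumerate multiples of P until we hit Q = (13, 22):
  1P = (1, 19)
  2P = (10, 15)
  3P = (21, 18)
  4P = (19, 21)
  5P = (5, 1)
  6P = (20, 9)
  7P = (14, 6)
  8P = (9, 12)
  9P = (17, 18)
  10P = (13, 22)
Match found at i = 10.

k = 10


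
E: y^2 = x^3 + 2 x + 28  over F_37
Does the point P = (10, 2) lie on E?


Check whether y^2 = x^3 + 2 x + 28 (mod 37) for (x, y) = (10, 2).
LHS: y^2 = 2^2 mod 37 = 4
RHS: x^3 + 2 x + 28 = 10^3 + 2*10 + 28 mod 37 = 12
LHS != RHS

No, not on the curve


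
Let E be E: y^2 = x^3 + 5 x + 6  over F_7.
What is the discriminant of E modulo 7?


4 a^3 + 27 b^2 = 4*5^3 + 27*6^2 = 500 + 972 = 1472
Delta = -16 * (1472) = -23552
Delta mod 7 = 3

Delta = 3 (mod 7)


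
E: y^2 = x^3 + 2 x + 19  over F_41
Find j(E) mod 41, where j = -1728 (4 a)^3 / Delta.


Delta = -16(4 a^3 + 27 b^2) mod 41 = 33
-1728 * (4 a)^3 = -1728 * (4*2)^3 mod 41 = 3
j = 3 * 33^(-1) mod 41 = 15

j = 15 (mod 41)


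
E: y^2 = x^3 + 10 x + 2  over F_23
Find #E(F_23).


For each x in F_23, count y with y^2 = x^3 + 10 x + 2 mod 23:
  x = 0: RHS = 2, y in [5, 18]  -> 2 point(s)
  x = 1: RHS = 13, y in [6, 17]  -> 2 point(s)
  x = 3: RHS = 13, y in [6, 17]  -> 2 point(s)
  x = 5: RHS = 16, y in [4, 19]  -> 2 point(s)
  x = 6: RHS = 2, y in [5, 18]  -> 2 point(s)
  x = 7: RHS = 1, y in [1, 22]  -> 2 point(s)
  x = 9: RHS = 16, y in [4, 19]  -> 2 point(s)
  x = 13: RHS = 6, y in [11, 12]  -> 2 point(s)
  x = 15: RHS = 8, y in [10, 13]  -> 2 point(s)
  x = 16: RHS = 3, y in [7, 16]  -> 2 point(s)
  x = 17: RHS = 2, y in [5, 18]  -> 2 point(s)
  x = 19: RHS = 13, y in [6, 17]  -> 2 point(s)
Affine points: 24. Add the point at infinity: total = 25.

#E(F_23) = 25


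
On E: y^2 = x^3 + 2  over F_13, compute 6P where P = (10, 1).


k = 6 = 110_2 (binary, LSB first: 011)
Double-and-add from P = (10, 1):
  bit 0 = 0: acc unchanged = O
  bit 1 = 1: acc = O + (3, 9) = (3, 9)
  bit 2 = 1: acc = (3, 9) + (6, 6) = (5, 6)

6P = (5, 6)


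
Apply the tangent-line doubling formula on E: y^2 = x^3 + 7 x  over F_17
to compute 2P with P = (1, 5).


Doubling: s = (3 x1^2 + a) / (2 y1)
s = (3*1^2 + 7) / (2*5) mod 17 = 1
x3 = s^2 - 2 x1 mod 17 = 1^2 - 2*1 = 16
y3 = s (x1 - x3) - y1 mod 17 = 1 * (1 - 16) - 5 = 14

2P = (16, 14)


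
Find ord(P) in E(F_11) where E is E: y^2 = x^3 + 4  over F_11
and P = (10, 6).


Compute successive multiples of P until we hit O:
  1P = (10, 6)
  2P = (0, 2)
  3P = (6, 0)
  4P = (0, 9)
  5P = (10, 5)
  6P = O

ord(P) = 6


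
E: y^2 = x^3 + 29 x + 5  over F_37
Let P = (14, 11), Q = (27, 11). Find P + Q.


P != Q, so use the chord formula.
s = (y2 - y1) / (x2 - x1) = (0) / (13) mod 37 = 0
x3 = s^2 - x1 - x2 mod 37 = 0^2 - 14 - 27 = 33
y3 = s (x1 - x3) - y1 mod 37 = 0 * (14 - 33) - 11 = 26

P + Q = (33, 26)


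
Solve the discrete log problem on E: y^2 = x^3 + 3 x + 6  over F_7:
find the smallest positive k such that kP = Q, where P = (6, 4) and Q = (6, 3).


Enumerate multiples of P until we hit Q = (6, 3):
  1P = (6, 4)
  2P = (3, 0)
  3P = (6, 3)
Match found at i = 3.

k = 3


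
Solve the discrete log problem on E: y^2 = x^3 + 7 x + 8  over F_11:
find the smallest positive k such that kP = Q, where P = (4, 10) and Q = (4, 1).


Enumerate multiples of P until we hit Q = (4, 1):
  1P = (4, 10)
  2P = (3, 1)
  3P = (8, 9)
  4P = (8, 2)
  5P = (3, 10)
  6P = (4, 1)
Match found at i = 6.

k = 6


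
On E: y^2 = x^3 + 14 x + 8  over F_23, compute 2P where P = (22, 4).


Doubling: s = (3 x1^2 + a) / (2 y1)
s = (3*22^2 + 14) / (2*4) mod 23 = 5
x3 = s^2 - 2 x1 mod 23 = 5^2 - 2*22 = 4
y3 = s (x1 - x3) - y1 mod 23 = 5 * (22 - 4) - 4 = 17

2P = (4, 17)


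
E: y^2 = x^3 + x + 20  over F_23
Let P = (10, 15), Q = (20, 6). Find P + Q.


P != Q, so use the chord formula.
s = (y2 - y1) / (x2 - x1) = (14) / (10) mod 23 = 6
x3 = s^2 - x1 - x2 mod 23 = 6^2 - 10 - 20 = 6
y3 = s (x1 - x3) - y1 mod 23 = 6 * (10 - 6) - 15 = 9

P + Q = (6, 9)


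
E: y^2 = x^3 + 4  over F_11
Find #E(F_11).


For each x in F_11, count y with y^2 = x^3 + 0 x + 4 mod 11:
  x = 0: RHS = 4, y in [2, 9]  -> 2 point(s)
  x = 1: RHS = 5, y in [4, 7]  -> 2 point(s)
  x = 2: RHS = 1, y in [1, 10]  -> 2 point(s)
  x = 3: RHS = 9, y in [3, 8]  -> 2 point(s)
  x = 6: RHS = 0, y in [0]  -> 1 point(s)
  x = 10: RHS = 3, y in [5, 6]  -> 2 point(s)
Affine points: 11. Add the point at infinity: total = 12.

#E(F_11) = 12


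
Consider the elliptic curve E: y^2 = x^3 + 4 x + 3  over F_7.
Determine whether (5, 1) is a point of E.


Check whether y^2 = x^3 + 4 x + 3 (mod 7) for (x, y) = (5, 1).
LHS: y^2 = 1^2 mod 7 = 1
RHS: x^3 + 4 x + 3 = 5^3 + 4*5 + 3 mod 7 = 1
LHS = RHS

Yes, on the curve


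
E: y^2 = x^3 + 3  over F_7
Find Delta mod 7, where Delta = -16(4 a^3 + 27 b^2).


4 a^3 + 27 b^2 = 4*0^3 + 27*3^2 = 0 + 243 = 243
Delta = -16 * (243) = -3888
Delta mod 7 = 4

Delta = 4 (mod 7)


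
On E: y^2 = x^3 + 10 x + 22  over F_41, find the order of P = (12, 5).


Compute successive multiples of P until we hit O:
  1P = (12, 5)
  2P = (1, 22)
  3P = (27, 7)
  4P = (35, 22)
  5P = (14, 6)
  6P = (5, 19)
  7P = (28, 27)
  8P = (33, 2)
  ... (continuing to 21P)
  21P = O

ord(P) = 21


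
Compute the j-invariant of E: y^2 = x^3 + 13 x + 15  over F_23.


Delta = -16(4 a^3 + 27 b^2) mod 23 = 12
-1728 * (4 a)^3 = -1728 * (4*13)^3 mod 23 = 19
j = 19 * 12^(-1) mod 23 = 15

j = 15 (mod 23)


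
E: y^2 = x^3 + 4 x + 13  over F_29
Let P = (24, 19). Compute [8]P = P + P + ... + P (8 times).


k = 8 = 1000_2 (binary, LSB first: 0001)
Double-and-add from P = (24, 19):
  bit 0 = 0: acc unchanged = O
  bit 1 = 0: acc unchanged = O
  bit 2 = 0: acc unchanged = O
  bit 3 = 1: acc = O + (8, 21) = (8, 21)

8P = (8, 21)


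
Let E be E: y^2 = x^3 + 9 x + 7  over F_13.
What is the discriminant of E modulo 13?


4 a^3 + 27 b^2 = 4*9^3 + 27*7^2 = 2916 + 1323 = 4239
Delta = -16 * (4239) = -67824
Delta mod 13 = 10

Delta = 10 (mod 13)


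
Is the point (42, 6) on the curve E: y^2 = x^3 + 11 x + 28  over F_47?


Check whether y^2 = x^3 + 11 x + 28 (mod 47) for (x, y) = (42, 6).
LHS: y^2 = 6^2 mod 47 = 36
RHS: x^3 + 11 x + 28 = 42^3 + 11*42 + 28 mod 47 = 36
LHS = RHS

Yes, on the curve


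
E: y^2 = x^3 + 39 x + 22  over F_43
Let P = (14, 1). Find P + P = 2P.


Doubling: s = (3 x1^2 + a) / (2 y1)
s = (3*14^2 + 39) / (2*1) mod 43 = 34
x3 = s^2 - 2 x1 mod 43 = 34^2 - 2*14 = 10
y3 = s (x1 - x3) - y1 mod 43 = 34 * (14 - 10) - 1 = 6

2P = (10, 6)


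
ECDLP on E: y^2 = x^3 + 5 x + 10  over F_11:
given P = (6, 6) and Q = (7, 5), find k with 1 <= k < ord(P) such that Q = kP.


Enumerate multiples of P until we hit Q = (7, 5):
  1P = (6, 6)
  2P = (8, 10)
  3P = (1, 4)
  4P = (9, 6)
  5P = (7, 5)
Match found at i = 5.

k = 5


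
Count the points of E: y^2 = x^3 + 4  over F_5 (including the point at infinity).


For each x in F_5, count y with y^2 = x^3 + 0 x + 4 mod 5:
  x = 0: RHS = 4, y in [2, 3]  -> 2 point(s)
  x = 1: RHS = 0, y in [0]  -> 1 point(s)
  x = 3: RHS = 1, y in [1, 4]  -> 2 point(s)
Affine points: 5. Add the point at infinity: total = 6.

#E(F_5) = 6


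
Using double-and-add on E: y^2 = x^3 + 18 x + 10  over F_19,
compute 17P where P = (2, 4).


k = 17 = 10001_2 (binary, LSB first: 10001)
Double-and-add from P = (2, 4):
  bit 0 = 1: acc = O + (2, 4) = (2, 4)
  bit 1 = 0: acc unchanged = (2, 4)
  bit 2 = 0: acc unchanged = (2, 4)
  bit 3 = 0: acc unchanged = (2, 4)
  bit 4 = 1: acc = (2, 4) + (8, 1) = (14, 2)

17P = (14, 2)


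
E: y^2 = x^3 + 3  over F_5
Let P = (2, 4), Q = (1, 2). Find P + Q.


P != Q, so use the chord formula.
s = (y2 - y1) / (x2 - x1) = (3) / (4) mod 5 = 2
x3 = s^2 - x1 - x2 mod 5 = 2^2 - 2 - 1 = 1
y3 = s (x1 - x3) - y1 mod 5 = 2 * (2 - 1) - 4 = 3

P + Q = (1, 3)


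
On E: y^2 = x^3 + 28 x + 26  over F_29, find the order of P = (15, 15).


Compute successive multiples of P until we hit O:
  1P = (15, 15)
  2P = (19, 15)
  3P = (24, 14)
  4P = (14, 1)
  5P = (22, 3)
  6P = (5, 1)
  7P = (4, 12)
  8P = (6, 27)
  ... (continuing to 25P)
  25P = O

ord(P) = 25


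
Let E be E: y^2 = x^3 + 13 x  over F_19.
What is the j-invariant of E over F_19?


Delta = -16(4 a^3 + 27 b^2) mod 19 = 11
-1728 * (4 a)^3 = -1728 * (4*13)^3 mod 19 = 8
j = 8 * 11^(-1) mod 19 = 18

j = 18 (mod 19)


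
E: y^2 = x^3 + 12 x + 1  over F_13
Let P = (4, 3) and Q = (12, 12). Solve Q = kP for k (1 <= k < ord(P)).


Enumerate multiples of P until we hit Q = (12, 12):
  1P = (4, 3)
  2P = (1, 1)
  3P = (7, 8)
  4P = (12, 1)
  5P = (6, 4)
  6P = (0, 12)
  7P = (10, 4)
  8P = (3, 8)
  9P = (5, 2)
  10P = (5, 11)
  11P = (3, 5)
  12P = (10, 9)
  13P = (0, 1)
  14P = (6, 9)
  15P = (12, 12)
Match found at i = 15.

k = 15


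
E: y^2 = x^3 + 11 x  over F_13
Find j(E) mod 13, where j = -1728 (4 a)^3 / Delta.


Delta = -16(4 a^3 + 27 b^2) mod 13 = 5
-1728 * (4 a)^3 = -1728 * (4*11)^3 mod 13 = 8
j = 8 * 5^(-1) mod 13 = 12

j = 12 (mod 13)


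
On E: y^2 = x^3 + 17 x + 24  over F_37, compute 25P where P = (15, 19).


k = 25 = 11001_2 (binary, LSB first: 10011)
Double-and-add from P = (15, 19):
  bit 0 = 1: acc = O + (15, 19) = (15, 19)
  bit 1 = 0: acc unchanged = (15, 19)
  bit 2 = 0: acc unchanged = (15, 19)
  bit 3 = 1: acc = (15, 19) + (10, 26) = (11, 5)
  bit 4 = 1: acc = (11, 5) + (16, 10) = (11, 32)

25P = (11, 32)


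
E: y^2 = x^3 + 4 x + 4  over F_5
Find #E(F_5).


For each x in F_5, count y with y^2 = x^3 + 4 x + 4 mod 5:
  x = 0: RHS = 4, y in [2, 3]  -> 2 point(s)
  x = 1: RHS = 4, y in [2, 3]  -> 2 point(s)
  x = 2: RHS = 0, y in [0]  -> 1 point(s)
  x = 4: RHS = 4, y in [2, 3]  -> 2 point(s)
Affine points: 7. Add the point at infinity: total = 8.

#E(F_5) = 8


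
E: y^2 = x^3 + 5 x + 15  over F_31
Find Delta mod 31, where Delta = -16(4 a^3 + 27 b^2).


4 a^3 + 27 b^2 = 4*5^3 + 27*15^2 = 500 + 6075 = 6575
Delta = -16 * (6575) = -105200
Delta mod 31 = 14

Delta = 14 (mod 31)


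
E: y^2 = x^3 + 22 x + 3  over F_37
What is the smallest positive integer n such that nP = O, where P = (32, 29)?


Compute successive multiples of P until we hit O:
  1P = (32, 29)
  2P = (31, 32)
  3P = (20, 9)
  4P = (33, 31)
  5P = (13, 9)
  6P = (1, 27)
  7P = (0, 22)
  8P = (4, 28)
  ... (continuing to 45P)
  45P = O

ord(P) = 45


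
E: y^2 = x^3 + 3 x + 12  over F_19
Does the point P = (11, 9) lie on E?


Check whether y^2 = x^3 + 3 x + 12 (mod 19) for (x, y) = (11, 9).
LHS: y^2 = 9^2 mod 19 = 5
RHS: x^3 + 3 x + 12 = 11^3 + 3*11 + 12 mod 19 = 8
LHS != RHS

No, not on the curve


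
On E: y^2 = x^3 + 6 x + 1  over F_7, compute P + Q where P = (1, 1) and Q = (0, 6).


P != Q, so use the chord formula.
s = (y2 - y1) / (x2 - x1) = (5) / (6) mod 7 = 2
x3 = s^2 - x1 - x2 mod 7 = 2^2 - 1 - 0 = 3
y3 = s (x1 - x3) - y1 mod 7 = 2 * (1 - 3) - 1 = 2

P + Q = (3, 2)


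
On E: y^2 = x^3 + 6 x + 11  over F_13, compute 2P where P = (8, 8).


Doubling: s = (3 x1^2 + a) / (2 y1)
s = (3*8^2 + 6) / (2*8) mod 13 = 1
x3 = s^2 - 2 x1 mod 13 = 1^2 - 2*8 = 11
y3 = s (x1 - x3) - y1 mod 13 = 1 * (8 - 11) - 8 = 2

2P = (11, 2)


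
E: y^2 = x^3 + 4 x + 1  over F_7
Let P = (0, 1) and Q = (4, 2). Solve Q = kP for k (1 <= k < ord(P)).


Enumerate multiples of P until we hit Q = (4, 2):
  1P = (0, 1)
  2P = (4, 5)
  3P = (4, 2)
Match found at i = 3.

k = 3


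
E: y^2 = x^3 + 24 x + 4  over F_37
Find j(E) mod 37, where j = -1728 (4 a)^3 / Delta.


Delta = -16(4 a^3 + 27 b^2) mod 37 = 15
-1728 * (4 a)^3 = -1728 * (4*24)^3 mod 37 = 23
j = 23 * 15^(-1) mod 37 = 4

j = 4 (mod 37)


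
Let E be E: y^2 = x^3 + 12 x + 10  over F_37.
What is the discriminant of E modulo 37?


4 a^3 + 27 b^2 = 4*12^3 + 27*10^2 = 6912 + 2700 = 9612
Delta = -16 * (9612) = -153792
Delta mod 37 = 17

Delta = 17 (mod 37)


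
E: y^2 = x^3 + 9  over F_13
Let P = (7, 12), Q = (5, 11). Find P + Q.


P != Q, so use the chord formula.
s = (y2 - y1) / (x2 - x1) = (12) / (11) mod 13 = 7
x3 = s^2 - x1 - x2 mod 13 = 7^2 - 7 - 5 = 11
y3 = s (x1 - x3) - y1 mod 13 = 7 * (7 - 11) - 12 = 12

P + Q = (11, 12)


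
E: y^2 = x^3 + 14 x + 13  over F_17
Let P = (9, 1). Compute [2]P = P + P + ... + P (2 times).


k = 2 = 10_2 (binary, LSB first: 01)
Double-and-add from P = (9, 1):
  bit 0 = 0: acc unchanged = O
  bit 1 = 1: acc = O + (0, 8) = (0, 8)

2P = (0, 8)


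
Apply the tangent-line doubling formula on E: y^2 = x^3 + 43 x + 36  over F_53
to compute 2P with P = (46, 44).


Doubling: s = (3 x1^2 + a) / (2 y1)
s = (3*46^2 + 43) / (2*44) mod 53 = 13
x3 = s^2 - 2 x1 mod 53 = 13^2 - 2*46 = 24
y3 = s (x1 - x3) - y1 mod 53 = 13 * (46 - 24) - 44 = 30

2P = (24, 30)


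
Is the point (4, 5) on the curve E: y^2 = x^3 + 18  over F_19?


Check whether y^2 = x^3 + 0 x + 18 (mod 19) for (x, y) = (4, 5).
LHS: y^2 = 5^2 mod 19 = 6
RHS: x^3 + 0 x + 18 = 4^3 + 0*4 + 18 mod 19 = 6
LHS = RHS

Yes, on the curve


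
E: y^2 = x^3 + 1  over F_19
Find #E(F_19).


For each x in F_19, count y with y^2 = x^3 + 0 x + 1 mod 19:
  x = 0: RHS = 1, y in [1, 18]  -> 2 point(s)
  x = 2: RHS = 9, y in [3, 16]  -> 2 point(s)
  x = 3: RHS = 9, y in [3, 16]  -> 2 point(s)
  x = 8: RHS = 0, y in [0]  -> 1 point(s)
  x = 12: RHS = 0, y in [0]  -> 1 point(s)
  x = 14: RHS = 9, y in [3, 16]  -> 2 point(s)
  x = 18: RHS = 0, y in [0]  -> 1 point(s)
Affine points: 11. Add the point at infinity: total = 12.

#E(F_19) = 12


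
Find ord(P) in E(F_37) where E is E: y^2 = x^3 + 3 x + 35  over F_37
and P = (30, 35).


Compute successive multiples of P until we hit O:
  1P = (30, 35)
  2P = (5, 8)
  3P = (14, 3)
  4P = (34, 31)
  5P = (11, 20)
  6P = (8, 33)
  7P = (25, 26)
  8P = (3, 21)
  ... (continuing to 17P)
  17P = O

ord(P) = 17


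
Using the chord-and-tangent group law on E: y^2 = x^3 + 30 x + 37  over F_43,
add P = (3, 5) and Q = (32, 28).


P != Q, so use the chord formula.
s = (y2 - y1) / (x2 - x1) = (23) / (29) mod 43 = 26
x3 = s^2 - x1 - x2 mod 43 = 26^2 - 3 - 32 = 39
y3 = s (x1 - x3) - y1 mod 43 = 26 * (3 - 39) - 5 = 5

P + Q = (39, 5)


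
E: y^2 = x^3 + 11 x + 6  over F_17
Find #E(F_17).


For each x in F_17, count y with y^2 = x^3 + 11 x + 6 mod 17:
  x = 1: RHS = 1, y in [1, 16]  -> 2 point(s)
  x = 2: RHS = 2, y in [6, 11]  -> 2 point(s)
  x = 3: RHS = 15, y in [7, 10]  -> 2 point(s)
  x = 5: RHS = 16, y in [4, 13]  -> 2 point(s)
  x = 6: RHS = 16, y in [4, 13]  -> 2 point(s)
  x = 7: RHS = 1, y in [1, 16]  -> 2 point(s)
  x = 9: RHS = 1, y in [1, 16]  -> 2 point(s)
  x = 11: RHS = 13, y in [8, 9]  -> 2 point(s)
  x = 12: RHS = 13, y in [8, 9]  -> 2 point(s)
  x = 13: RHS = 0, y in [0]  -> 1 point(s)
Affine points: 19. Add the point at infinity: total = 20.

#E(F_17) = 20


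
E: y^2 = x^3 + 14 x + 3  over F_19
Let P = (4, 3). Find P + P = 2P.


Doubling: s = (3 x1^2 + a) / (2 y1)
s = (3*4^2 + 14) / (2*3) mod 19 = 4
x3 = s^2 - 2 x1 mod 19 = 4^2 - 2*4 = 8
y3 = s (x1 - x3) - y1 mod 19 = 4 * (4 - 8) - 3 = 0

2P = (8, 0)


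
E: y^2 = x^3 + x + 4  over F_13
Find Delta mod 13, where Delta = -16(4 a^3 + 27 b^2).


4 a^3 + 27 b^2 = 4*1^3 + 27*4^2 = 4 + 432 = 436
Delta = -16 * (436) = -6976
Delta mod 13 = 5

Delta = 5 (mod 13)


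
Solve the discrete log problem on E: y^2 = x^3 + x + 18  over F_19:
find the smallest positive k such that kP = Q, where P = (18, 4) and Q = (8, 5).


Enumerate multiples of P until we hit Q = (8, 5):
  1P = (18, 4)
  2P = (7, 11)
  3P = (1, 18)
  4P = (11, 7)
  5P = (15, 11)
  6P = (2, 3)
  7P = (16, 8)
  8P = (8, 14)
  9P = (13, 10)
  10P = (13, 9)
  11P = (8, 5)
Match found at i = 11.

k = 11


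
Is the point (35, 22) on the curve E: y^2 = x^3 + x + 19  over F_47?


Check whether y^2 = x^3 + 1 x + 19 (mod 47) for (x, y) = (35, 22).
LHS: y^2 = 22^2 mod 47 = 14
RHS: x^3 + 1 x + 19 = 35^3 + 1*35 + 19 mod 47 = 18
LHS != RHS

No, not on the curve


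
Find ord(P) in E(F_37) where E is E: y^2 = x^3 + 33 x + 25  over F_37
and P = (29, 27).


Compute successive multiples of P until we hit O:
  1P = (29, 27)
  2P = (20, 29)
  3P = (15, 11)
  4P = (23, 1)
  5P = (12, 22)
  6P = (3, 22)
  7P = (26, 12)
  8P = (7, 9)
  ... (continuing to 21P)
  21P = O

ord(P) = 21


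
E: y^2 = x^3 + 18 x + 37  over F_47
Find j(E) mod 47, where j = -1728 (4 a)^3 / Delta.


Delta = -16(4 a^3 + 27 b^2) mod 47 = 19
-1728 * (4 a)^3 = -1728 * (4*18)^3 mod 47 = 43
j = 43 * 19^(-1) mod 47 = 27

j = 27 (mod 47)


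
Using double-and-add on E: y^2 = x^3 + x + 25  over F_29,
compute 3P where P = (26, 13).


k = 3 = 11_2 (binary, LSB first: 11)
Double-and-add from P = (26, 13):
  bit 0 = 1: acc = O + (26, 13) = (26, 13)
  bit 1 = 1: acc = (26, 13) + (19, 28) = (17, 5)

3P = (17, 5)


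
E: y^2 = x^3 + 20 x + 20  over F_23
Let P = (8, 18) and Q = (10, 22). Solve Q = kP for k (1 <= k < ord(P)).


Enumerate multiples of P until we hit Q = (10, 22):
  1P = (8, 18)
  2P = (13, 19)
  3P = (14, 13)
  4P = (10, 22)
Match found at i = 4.

k = 4


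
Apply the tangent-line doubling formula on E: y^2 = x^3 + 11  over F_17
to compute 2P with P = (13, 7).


Doubling: s = (3 x1^2 + a) / (2 y1)
s = (3*13^2 + 0) / (2*7) mod 17 = 1
x3 = s^2 - 2 x1 mod 17 = 1^2 - 2*13 = 9
y3 = s (x1 - x3) - y1 mod 17 = 1 * (13 - 9) - 7 = 14

2P = (9, 14)


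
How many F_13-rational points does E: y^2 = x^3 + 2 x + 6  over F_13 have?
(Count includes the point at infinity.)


For each x in F_13, count y with y^2 = x^3 + 2 x + 6 mod 13:
  x = 1: RHS = 9, y in [3, 10]  -> 2 point(s)
  x = 3: RHS = 0, y in [0]  -> 1 point(s)
  x = 4: RHS = 0, y in [0]  -> 1 point(s)
  x = 6: RHS = 0, y in [0]  -> 1 point(s)
  x = 7: RHS = 12, y in [5, 8]  -> 2 point(s)
  x = 8: RHS = 1, y in [1, 12]  -> 2 point(s)
  x = 9: RHS = 12, y in [5, 8]  -> 2 point(s)
  x = 10: RHS = 12, y in [5, 8]  -> 2 point(s)
  x = 12: RHS = 3, y in [4, 9]  -> 2 point(s)
Affine points: 15. Add the point at infinity: total = 16.

#E(F_13) = 16


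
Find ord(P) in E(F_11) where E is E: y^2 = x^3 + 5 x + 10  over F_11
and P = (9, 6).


Compute successive multiples of P until we hit O:
  1P = (9, 6)
  2P = (7, 6)
  3P = (6, 5)
  4P = (1, 4)
  5P = (10, 2)
  6P = (8, 1)
  7P = (8, 10)
  8P = (10, 9)
  ... (continuing to 13P)
  13P = O

ord(P) = 13


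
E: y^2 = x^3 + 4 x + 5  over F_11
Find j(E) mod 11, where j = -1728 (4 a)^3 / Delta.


Delta = -16(4 a^3 + 27 b^2) mod 11 = 9
-1728 * (4 a)^3 = -1728 * (4*4)^3 mod 11 = 7
j = 7 * 9^(-1) mod 11 = 2

j = 2 (mod 11)


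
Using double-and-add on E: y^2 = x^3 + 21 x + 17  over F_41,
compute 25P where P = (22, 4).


k = 25 = 11001_2 (binary, LSB first: 10011)
Double-and-add from P = (22, 4):
  bit 0 = 1: acc = O + (22, 4) = (22, 4)
  bit 1 = 0: acc unchanged = (22, 4)
  bit 2 = 0: acc unchanged = (22, 4)
  bit 3 = 1: acc = (22, 4) + (40, 6) = (19, 10)
  bit 4 = 1: acc = (19, 10) + (6, 21) = (32, 1)

25P = (32, 1)


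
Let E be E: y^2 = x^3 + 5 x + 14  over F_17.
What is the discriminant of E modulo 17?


4 a^3 + 27 b^2 = 4*5^3 + 27*14^2 = 500 + 5292 = 5792
Delta = -16 * (5792) = -92672
Delta mod 17 = 12

Delta = 12 (mod 17)


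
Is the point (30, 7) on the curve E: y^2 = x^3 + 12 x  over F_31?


Check whether y^2 = x^3 + 12 x + 0 (mod 31) for (x, y) = (30, 7).
LHS: y^2 = 7^2 mod 31 = 18
RHS: x^3 + 12 x + 0 = 30^3 + 12*30 + 0 mod 31 = 18
LHS = RHS

Yes, on the curve


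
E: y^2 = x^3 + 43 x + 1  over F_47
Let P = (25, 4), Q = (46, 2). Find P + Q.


P != Q, so use the chord formula.
s = (y2 - y1) / (x2 - x1) = (45) / (21) mod 47 = 29
x3 = s^2 - x1 - x2 mod 47 = 29^2 - 25 - 46 = 18
y3 = s (x1 - x3) - y1 mod 47 = 29 * (25 - 18) - 4 = 11

P + Q = (18, 11)


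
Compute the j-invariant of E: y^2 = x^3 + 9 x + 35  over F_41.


Delta = -16(4 a^3 + 27 b^2) mod 41 = 30
-1728 * (4 a)^3 = -1728 * (4*9)^3 mod 41 = 12
j = 12 * 30^(-1) mod 41 = 25

j = 25 (mod 41)


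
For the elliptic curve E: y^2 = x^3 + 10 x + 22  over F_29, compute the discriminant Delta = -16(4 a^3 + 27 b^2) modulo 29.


4 a^3 + 27 b^2 = 4*10^3 + 27*22^2 = 4000 + 13068 = 17068
Delta = -16 * (17068) = -273088
Delta mod 29 = 5

Delta = 5 (mod 29)


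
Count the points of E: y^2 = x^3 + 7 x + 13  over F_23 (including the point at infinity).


For each x in F_23, count y with y^2 = x^3 + 7 x + 13 mod 23:
  x = 0: RHS = 13, y in [6, 17]  -> 2 point(s)
  x = 2: RHS = 12, y in [9, 14]  -> 2 point(s)
  x = 4: RHS = 13, y in [6, 17]  -> 2 point(s)
  x = 5: RHS = 12, y in [9, 14]  -> 2 point(s)
  x = 6: RHS = 18, y in [8, 15]  -> 2 point(s)
  x = 8: RHS = 6, y in [11, 12]  -> 2 point(s)
  x = 9: RHS = 0, y in [0]  -> 1 point(s)
  x = 10: RHS = 2, y in [5, 18]  -> 2 point(s)
  x = 11: RHS = 18, y in [8, 15]  -> 2 point(s)
  x = 12: RHS = 8, y in [10, 13]  -> 2 point(s)
  x = 13: RHS = 1, y in [1, 22]  -> 2 point(s)
  x = 14: RHS = 3, y in [7, 16]  -> 2 point(s)
  x = 16: RHS = 12, y in [9, 14]  -> 2 point(s)
  x = 17: RHS = 8, y in [10, 13]  -> 2 point(s)
  x = 19: RHS = 13, y in [6, 17]  -> 2 point(s)
Affine points: 29. Add the point at infinity: total = 30.

#E(F_23) = 30


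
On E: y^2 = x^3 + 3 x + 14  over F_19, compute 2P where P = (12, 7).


Doubling: s = (3 x1^2 + a) / (2 y1)
s = (3*12^2 + 3) / (2*7) mod 19 = 8
x3 = s^2 - 2 x1 mod 19 = 8^2 - 2*12 = 2
y3 = s (x1 - x3) - y1 mod 19 = 8 * (12 - 2) - 7 = 16

2P = (2, 16)


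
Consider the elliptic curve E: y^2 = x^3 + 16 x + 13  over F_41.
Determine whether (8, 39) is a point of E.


Check whether y^2 = x^3 + 16 x + 13 (mod 41) for (x, y) = (8, 39).
LHS: y^2 = 39^2 mod 41 = 4
RHS: x^3 + 16 x + 13 = 8^3 + 16*8 + 13 mod 41 = 38
LHS != RHS

No, not on the curve


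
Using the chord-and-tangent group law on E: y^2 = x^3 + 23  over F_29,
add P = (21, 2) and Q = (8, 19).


P != Q, so use the chord formula.
s = (y2 - y1) / (x2 - x1) = (17) / (16) mod 29 = 21
x3 = s^2 - x1 - x2 mod 29 = 21^2 - 21 - 8 = 6
y3 = s (x1 - x3) - y1 mod 29 = 21 * (21 - 6) - 2 = 23

P + Q = (6, 23)


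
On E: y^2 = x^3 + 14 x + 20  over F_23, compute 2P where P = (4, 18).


k = 2 = 10_2 (binary, LSB first: 01)
Double-and-add from P = (4, 18):
  bit 0 = 0: acc unchanged = O
  bit 1 = 1: acc = O + (1, 14) = (1, 14)

2P = (1, 14)


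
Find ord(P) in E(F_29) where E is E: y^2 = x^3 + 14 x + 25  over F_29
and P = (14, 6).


Compute successive multiples of P until we hit O:
  1P = (14, 6)
  2P = (10, 11)
  3P = (12, 6)
  4P = (3, 23)
  5P = (6, 8)
  6P = (0, 5)
  7P = (19, 4)
  8P = (24, 27)
  ... (continuing to 20P)
  20P = O

ord(P) = 20


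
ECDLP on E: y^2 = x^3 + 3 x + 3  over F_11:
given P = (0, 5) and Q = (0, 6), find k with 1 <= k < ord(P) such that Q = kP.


Enumerate multiples of P until we hit Q = (0, 6):
  1P = (0, 5)
  2P = (9, 0)
  3P = (0, 6)
Match found at i = 3.

k = 3


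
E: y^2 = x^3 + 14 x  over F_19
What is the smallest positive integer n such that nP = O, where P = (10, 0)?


Compute successive multiples of P until we hit O:
  1P = (10, 0)
  2P = O

ord(P) = 2


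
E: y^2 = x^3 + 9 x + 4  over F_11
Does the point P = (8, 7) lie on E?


Check whether y^2 = x^3 + 9 x + 4 (mod 11) for (x, y) = (8, 7).
LHS: y^2 = 7^2 mod 11 = 5
RHS: x^3 + 9 x + 4 = 8^3 + 9*8 + 4 mod 11 = 5
LHS = RHS

Yes, on the curve


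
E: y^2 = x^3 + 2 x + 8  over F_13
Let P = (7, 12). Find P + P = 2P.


Doubling: s = (3 x1^2 + a) / (2 y1)
s = (3*7^2 + 2) / (2*12) mod 13 = 10
x3 = s^2 - 2 x1 mod 13 = 10^2 - 2*7 = 8
y3 = s (x1 - x3) - y1 mod 13 = 10 * (7 - 8) - 12 = 4

2P = (8, 4)


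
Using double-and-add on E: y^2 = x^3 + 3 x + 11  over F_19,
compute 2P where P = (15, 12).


k = 2 = 10_2 (binary, LSB first: 01)
Double-and-add from P = (15, 12):
  bit 0 = 0: acc unchanged = O
  bit 1 = 1: acc = O + (14, 2) = (14, 2)

2P = (14, 2)


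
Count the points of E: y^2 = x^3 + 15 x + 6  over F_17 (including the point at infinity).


For each x in F_17, count y with y^2 = x^3 + 15 x + 6 mod 17:
  x = 5: RHS = 2, y in [6, 11]  -> 2 point(s)
  x = 8: RHS = 9, y in [3, 14]  -> 2 point(s)
  x = 10: RHS = 0, y in [0]  -> 1 point(s)
  x = 13: RHS = 1, y in [1, 16]  -> 2 point(s)
  x = 14: RHS = 2, y in [6, 11]  -> 2 point(s)
  x = 15: RHS = 2, y in [6, 11]  -> 2 point(s)
Affine points: 11. Add the point at infinity: total = 12.

#E(F_17) = 12


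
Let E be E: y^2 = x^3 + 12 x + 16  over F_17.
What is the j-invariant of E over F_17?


Delta = -16(4 a^3 + 27 b^2) mod 17 = 3
-1728 * (4 a)^3 = -1728 * (4*12)^3 mod 17 = 8
j = 8 * 3^(-1) mod 17 = 14

j = 14 (mod 17)


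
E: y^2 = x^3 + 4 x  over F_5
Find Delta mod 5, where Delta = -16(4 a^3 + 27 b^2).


4 a^3 + 27 b^2 = 4*4^3 + 27*0^2 = 256 + 0 = 256
Delta = -16 * (256) = -4096
Delta mod 5 = 4

Delta = 4 (mod 5)


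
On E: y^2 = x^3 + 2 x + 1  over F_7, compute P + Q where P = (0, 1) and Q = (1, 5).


P != Q, so use the chord formula.
s = (y2 - y1) / (x2 - x1) = (4) / (1) mod 7 = 4
x3 = s^2 - x1 - x2 mod 7 = 4^2 - 0 - 1 = 1
y3 = s (x1 - x3) - y1 mod 7 = 4 * (0 - 1) - 1 = 2

P + Q = (1, 2)


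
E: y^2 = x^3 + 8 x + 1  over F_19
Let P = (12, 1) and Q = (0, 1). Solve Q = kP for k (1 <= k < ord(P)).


Enumerate multiples of P until we hit Q = (0, 1):
  1P = (12, 1)
  2P = (2, 14)
  3P = (16, 8)
  4P = (0, 1)
Match found at i = 4.

k = 4


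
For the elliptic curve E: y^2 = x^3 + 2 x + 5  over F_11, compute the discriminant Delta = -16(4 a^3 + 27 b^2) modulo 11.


4 a^3 + 27 b^2 = 4*2^3 + 27*5^2 = 32 + 675 = 707
Delta = -16 * (707) = -11312
Delta mod 11 = 7

Delta = 7 (mod 11)


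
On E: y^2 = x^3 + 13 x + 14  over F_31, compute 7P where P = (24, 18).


k = 7 = 111_2 (binary, LSB first: 111)
Double-and-add from P = (24, 18):
  bit 0 = 1: acc = O + (24, 18) = (24, 18)
  bit 1 = 1: acc = (24, 18) + (15, 22) = (1, 20)
  bit 2 = 1: acc = (1, 20) + (8, 17) = (7, 18)

7P = (7, 18)


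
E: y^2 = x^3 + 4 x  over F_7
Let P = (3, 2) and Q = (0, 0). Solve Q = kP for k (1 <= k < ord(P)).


Enumerate multiples of P until we hit Q = (0, 0):
  1P = (3, 2)
  2P = (2, 4)
  3P = (6, 4)
  4P = (0, 0)
Match found at i = 4.

k = 4


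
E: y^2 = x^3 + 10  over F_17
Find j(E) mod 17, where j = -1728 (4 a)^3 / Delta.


Delta = -16(4 a^3 + 27 b^2) mod 17 = 14
-1728 * (4 a)^3 = -1728 * (4*0)^3 mod 17 = 0
j = 0 * 14^(-1) mod 17 = 0

j = 0 (mod 17)


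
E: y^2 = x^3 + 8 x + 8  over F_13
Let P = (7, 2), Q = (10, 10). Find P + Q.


P != Q, so use the chord formula.
s = (y2 - y1) / (x2 - x1) = (8) / (3) mod 13 = 7
x3 = s^2 - x1 - x2 mod 13 = 7^2 - 7 - 10 = 6
y3 = s (x1 - x3) - y1 mod 13 = 7 * (7 - 6) - 2 = 5

P + Q = (6, 5)


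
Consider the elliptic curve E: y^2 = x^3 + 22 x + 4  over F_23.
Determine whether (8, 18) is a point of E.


Check whether y^2 = x^3 + 22 x + 4 (mod 23) for (x, y) = (8, 18).
LHS: y^2 = 18^2 mod 23 = 2
RHS: x^3 + 22 x + 4 = 8^3 + 22*8 + 4 mod 23 = 2
LHS = RHS

Yes, on the curve


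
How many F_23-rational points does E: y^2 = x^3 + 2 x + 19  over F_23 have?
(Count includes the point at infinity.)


For each x in F_23, count y with y^2 = x^3 + 2 x + 19 mod 23:
  x = 2: RHS = 8, y in [10, 13]  -> 2 point(s)
  x = 3: RHS = 6, y in [11, 12]  -> 2 point(s)
  x = 5: RHS = 16, y in [4, 19]  -> 2 point(s)
  x = 7: RHS = 8, y in [10, 13]  -> 2 point(s)
  x = 8: RHS = 18, y in [8, 15]  -> 2 point(s)
  x = 10: RHS = 4, y in [2, 21]  -> 2 point(s)
  x = 12: RHS = 0, y in [0]  -> 1 point(s)
  x = 14: RHS = 8, y in [10, 13]  -> 2 point(s)
  x = 19: RHS = 16, y in [4, 19]  -> 2 point(s)
  x = 20: RHS = 9, y in [3, 20]  -> 2 point(s)
  x = 22: RHS = 16, y in [4, 19]  -> 2 point(s)
Affine points: 21. Add the point at infinity: total = 22.

#E(F_23) = 22


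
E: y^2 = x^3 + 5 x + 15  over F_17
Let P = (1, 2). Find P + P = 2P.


Doubling: s = (3 x1^2 + a) / (2 y1)
s = (3*1^2 + 5) / (2*2) mod 17 = 2
x3 = s^2 - 2 x1 mod 17 = 2^2 - 2*1 = 2
y3 = s (x1 - x3) - y1 mod 17 = 2 * (1 - 2) - 2 = 13

2P = (2, 13)


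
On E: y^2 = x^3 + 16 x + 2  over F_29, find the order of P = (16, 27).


Compute successive multiples of P until we hit O:
  1P = (16, 27)
  2P = (17, 24)
  3P = (5, 27)
  4P = (8, 2)
  5P = (27, 22)
  6P = (20, 17)
  7P = (21, 0)
  8P = (20, 12)
  ... (continuing to 14P)
  14P = O

ord(P) = 14


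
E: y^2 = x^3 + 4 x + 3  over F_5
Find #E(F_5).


For each x in F_5, count y with y^2 = x^3 + 4 x + 3 mod 5:
  x = 2: RHS = 4, y in [2, 3]  -> 2 point(s)
Affine points: 2. Add the point at infinity: total = 3.

#E(F_5) = 3


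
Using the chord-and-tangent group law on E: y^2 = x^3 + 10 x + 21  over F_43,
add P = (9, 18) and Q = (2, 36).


P != Q, so use the chord formula.
s = (y2 - y1) / (x2 - x1) = (18) / (36) mod 43 = 22
x3 = s^2 - x1 - x2 mod 43 = 22^2 - 9 - 2 = 0
y3 = s (x1 - x3) - y1 mod 43 = 22 * (9 - 0) - 18 = 8

P + Q = (0, 8)


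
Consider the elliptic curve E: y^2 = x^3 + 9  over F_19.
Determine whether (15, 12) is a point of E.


Check whether y^2 = x^3 + 0 x + 9 (mod 19) for (x, y) = (15, 12).
LHS: y^2 = 12^2 mod 19 = 11
RHS: x^3 + 0 x + 9 = 15^3 + 0*15 + 9 mod 19 = 2
LHS != RHS

No, not on the curve


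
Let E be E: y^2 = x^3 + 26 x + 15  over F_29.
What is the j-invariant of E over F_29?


Delta = -16(4 a^3 + 27 b^2) mod 29 = 25
-1728 * (4 a)^3 = -1728 * (4*26)^3 mod 29 = 28
j = 28 * 25^(-1) mod 29 = 22

j = 22 (mod 29)


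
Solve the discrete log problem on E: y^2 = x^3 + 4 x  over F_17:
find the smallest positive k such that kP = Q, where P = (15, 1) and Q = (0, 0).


Enumerate multiples of P until we hit Q = (0, 0):
  1P = (15, 1)
  2P = (0, 0)
Match found at i = 2.

k = 2


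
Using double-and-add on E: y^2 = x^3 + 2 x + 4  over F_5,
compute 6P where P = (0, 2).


k = 6 = 110_2 (binary, LSB first: 011)
Double-and-add from P = (0, 2):
  bit 0 = 0: acc unchanged = O
  bit 1 = 1: acc = O + (4, 1) = (4, 1)
  bit 2 = 1: acc = (4, 1) + (2, 4) = (0, 3)

6P = (0, 3)


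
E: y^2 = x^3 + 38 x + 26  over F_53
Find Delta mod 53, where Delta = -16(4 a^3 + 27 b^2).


4 a^3 + 27 b^2 = 4*38^3 + 27*26^2 = 219488 + 18252 = 237740
Delta = -16 * (237740) = -3803840
Delta mod 53 = 23

Delta = 23 (mod 53)


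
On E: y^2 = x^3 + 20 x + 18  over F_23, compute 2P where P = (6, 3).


Doubling: s = (3 x1^2 + a) / (2 y1)
s = (3*6^2 + 20) / (2*3) mod 23 = 6
x3 = s^2 - 2 x1 mod 23 = 6^2 - 2*6 = 1
y3 = s (x1 - x3) - y1 mod 23 = 6 * (6 - 1) - 3 = 4

2P = (1, 4)


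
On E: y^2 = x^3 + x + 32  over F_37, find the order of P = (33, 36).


Compute successive multiples of P until we hit O:
  1P = (33, 36)
  2P = (7, 30)
  3P = (8, 21)
  4P = (23, 7)
  5P = (29, 20)
  6P = (28, 21)
  7P = (22, 34)
  8P = (12, 25)
  ... (continuing to 38P)
  38P = O

ord(P) = 38


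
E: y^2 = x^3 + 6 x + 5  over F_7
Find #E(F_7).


For each x in F_7, count y with y^2 = x^3 + 6 x + 5 mod 7:
  x = 2: RHS = 4, y in [2, 5]  -> 2 point(s)
  x = 3: RHS = 1, y in [1, 6]  -> 2 point(s)
  x = 4: RHS = 2, y in [3, 4]  -> 2 point(s)
Affine points: 6. Add the point at infinity: total = 7.

#E(F_7) = 7


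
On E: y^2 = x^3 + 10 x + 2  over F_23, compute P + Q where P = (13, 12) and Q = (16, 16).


P != Q, so use the chord formula.
s = (y2 - y1) / (x2 - x1) = (4) / (3) mod 23 = 9
x3 = s^2 - x1 - x2 mod 23 = 9^2 - 13 - 16 = 6
y3 = s (x1 - x3) - y1 mod 23 = 9 * (13 - 6) - 12 = 5

P + Q = (6, 5)


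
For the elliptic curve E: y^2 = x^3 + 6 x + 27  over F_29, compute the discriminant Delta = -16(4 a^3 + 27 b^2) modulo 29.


4 a^3 + 27 b^2 = 4*6^3 + 27*27^2 = 864 + 19683 = 20547
Delta = -16 * (20547) = -328752
Delta mod 29 = 21

Delta = 21 (mod 29)


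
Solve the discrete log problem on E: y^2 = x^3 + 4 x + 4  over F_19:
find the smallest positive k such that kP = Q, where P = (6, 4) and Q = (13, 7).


Enumerate multiples of P until we hit Q = (13, 7):
  1P = (6, 4)
  2P = (13, 12)
  3P = (11, 12)
  4P = (0, 17)
  5P = (14, 7)
  6P = (3, 9)
  7P = (17, 8)
  8P = (1, 3)
  9P = (9, 3)
  10P = (2, 1)
  11P = (8, 4)
  12P = (5, 15)
  13P = (15, 0)
  14P = (5, 4)
  15P = (8, 15)
  16P = (2, 18)
  17P = (9, 16)
  18P = (1, 16)
  19P = (17, 11)
  20P = (3, 10)
  21P = (14, 12)
  22P = (0, 2)
  23P = (11, 7)
  24P = (13, 7)
Match found at i = 24.

k = 24


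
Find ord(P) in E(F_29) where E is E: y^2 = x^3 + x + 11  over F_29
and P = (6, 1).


Compute successive multiples of P until we hit O:
  1P = (6, 1)
  2P = (22, 26)
  3P = (21, 10)
  4P = (7, 10)
  5P = (10, 21)
  6P = (9, 13)
  7P = (1, 19)
  8P = (28, 26)
  ... (continuing to 29P)
  29P = O

ord(P) = 29


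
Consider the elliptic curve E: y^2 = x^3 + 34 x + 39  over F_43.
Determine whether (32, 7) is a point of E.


Check whether y^2 = x^3 + 34 x + 39 (mod 43) for (x, y) = (32, 7).
LHS: y^2 = 7^2 mod 43 = 6
RHS: x^3 + 34 x + 39 = 32^3 + 34*32 + 39 mod 43 = 11
LHS != RHS

No, not on the curve


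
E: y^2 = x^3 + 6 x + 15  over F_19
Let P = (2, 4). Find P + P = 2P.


Doubling: s = (3 x1^2 + a) / (2 y1)
s = (3*2^2 + 6) / (2*4) mod 19 = 7
x3 = s^2 - 2 x1 mod 19 = 7^2 - 2*2 = 7
y3 = s (x1 - x3) - y1 mod 19 = 7 * (2 - 7) - 4 = 18

2P = (7, 18)


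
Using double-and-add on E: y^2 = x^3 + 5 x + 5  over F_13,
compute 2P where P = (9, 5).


k = 2 = 10_2 (binary, LSB first: 01)
Double-and-add from P = (9, 5):
  bit 0 = 0: acc unchanged = O
  bit 1 = 1: acc = O + (11, 0) = (11, 0)

2P = (11, 0)


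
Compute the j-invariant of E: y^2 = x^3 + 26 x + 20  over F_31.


Delta = -16(4 a^3 + 27 b^2) mod 31 = 27
-1728 * (4 a)^3 = -1728 * (4*26)^3 mod 31 = 15
j = 15 * 27^(-1) mod 31 = 4

j = 4 (mod 31)


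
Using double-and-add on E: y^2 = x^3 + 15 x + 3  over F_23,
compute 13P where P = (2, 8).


k = 13 = 1101_2 (binary, LSB first: 1011)
Double-and-add from P = (2, 8):
  bit 0 = 1: acc = O + (2, 8) = (2, 8)
  bit 1 = 0: acc unchanged = (2, 8)
  bit 2 = 1: acc = (2, 8) + (0, 7) = (4, 14)
  bit 3 = 1: acc = (4, 14) + (13, 7) = (12, 5)

13P = (12, 5)


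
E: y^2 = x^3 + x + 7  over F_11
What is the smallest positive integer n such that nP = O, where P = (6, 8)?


Compute successive multiples of P until we hit O:
  1P = (6, 8)
  2P = (3, 9)
  3P = (7, 7)
  4P = (10, 7)
  5P = (4, 8)
  6P = (1, 3)
  7P = (5, 4)
  8P = (5, 7)
  ... (continuing to 15P)
  15P = O

ord(P) = 15


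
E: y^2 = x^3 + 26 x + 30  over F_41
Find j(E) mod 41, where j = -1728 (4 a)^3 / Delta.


Delta = -16(4 a^3 + 27 b^2) mod 41 = 15
-1728 * (4 a)^3 = -1728 * (4*26)^3 mod 41 = 31
j = 31 * 15^(-1) mod 41 = 13

j = 13 (mod 41)


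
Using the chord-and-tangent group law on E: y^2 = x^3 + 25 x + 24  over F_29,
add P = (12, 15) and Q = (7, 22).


P != Q, so use the chord formula.
s = (y2 - y1) / (x2 - x1) = (7) / (24) mod 29 = 16
x3 = s^2 - x1 - x2 mod 29 = 16^2 - 12 - 7 = 5
y3 = s (x1 - x3) - y1 mod 29 = 16 * (12 - 5) - 15 = 10

P + Q = (5, 10)


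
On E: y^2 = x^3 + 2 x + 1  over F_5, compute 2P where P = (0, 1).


Doubling: s = (3 x1^2 + a) / (2 y1)
s = (3*0^2 + 2) / (2*1) mod 5 = 1
x3 = s^2 - 2 x1 mod 5 = 1^2 - 2*0 = 1
y3 = s (x1 - x3) - y1 mod 5 = 1 * (0 - 1) - 1 = 3

2P = (1, 3)


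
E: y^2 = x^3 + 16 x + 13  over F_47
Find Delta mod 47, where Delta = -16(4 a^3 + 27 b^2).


4 a^3 + 27 b^2 = 4*16^3 + 27*13^2 = 16384 + 4563 = 20947
Delta = -16 * (20947) = -335152
Delta mod 47 = 5

Delta = 5 (mod 47)


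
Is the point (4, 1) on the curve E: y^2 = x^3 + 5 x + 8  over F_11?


Check whether y^2 = x^3 + 5 x + 8 (mod 11) for (x, y) = (4, 1).
LHS: y^2 = 1^2 mod 11 = 1
RHS: x^3 + 5 x + 8 = 4^3 + 5*4 + 8 mod 11 = 4
LHS != RHS

No, not on the curve


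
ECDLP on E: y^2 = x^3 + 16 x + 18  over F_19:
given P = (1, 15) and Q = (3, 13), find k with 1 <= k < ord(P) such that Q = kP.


Enumerate multiples of P until we hit Q = (3, 13):
  1P = (1, 15)
  2P = (17, 4)
  3P = (6, 11)
  4P = (2, 1)
  5P = (3, 13)
Match found at i = 5.

k = 5


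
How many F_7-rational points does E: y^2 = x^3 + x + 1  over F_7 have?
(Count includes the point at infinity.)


For each x in F_7, count y with y^2 = x^3 + 1 x + 1 mod 7:
  x = 0: RHS = 1, y in [1, 6]  -> 2 point(s)
  x = 2: RHS = 4, y in [2, 5]  -> 2 point(s)
Affine points: 4. Add the point at infinity: total = 5.

#E(F_7) = 5


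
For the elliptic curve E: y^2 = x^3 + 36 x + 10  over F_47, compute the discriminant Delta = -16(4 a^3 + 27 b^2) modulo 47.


4 a^3 + 27 b^2 = 4*36^3 + 27*10^2 = 186624 + 2700 = 189324
Delta = -16 * (189324) = -3029184
Delta mod 47 = 13

Delta = 13 (mod 47)


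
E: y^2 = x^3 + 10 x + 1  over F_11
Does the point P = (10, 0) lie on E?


Check whether y^2 = x^3 + 10 x + 1 (mod 11) for (x, y) = (10, 0).
LHS: y^2 = 0^2 mod 11 = 0
RHS: x^3 + 10 x + 1 = 10^3 + 10*10 + 1 mod 11 = 1
LHS != RHS

No, not on the curve


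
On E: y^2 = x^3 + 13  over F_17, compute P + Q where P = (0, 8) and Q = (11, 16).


P != Q, so use the chord formula.
s = (y2 - y1) / (x2 - x1) = (8) / (11) mod 17 = 10
x3 = s^2 - x1 - x2 mod 17 = 10^2 - 0 - 11 = 4
y3 = s (x1 - x3) - y1 mod 17 = 10 * (0 - 4) - 8 = 3

P + Q = (4, 3)


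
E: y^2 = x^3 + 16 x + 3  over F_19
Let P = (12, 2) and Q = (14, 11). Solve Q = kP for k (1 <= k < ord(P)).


Enumerate multiples of P until we hit Q = (14, 11):
  1P = (12, 2)
  2P = (18, 10)
  3P = (14, 8)
  4P = (2, 9)
  5P = (11, 3)
  6P = (16, 2)
  7P = (10, 17)
  8P = (1, 1)
  9P = (17, 1)
  10P = (6, 12)
  11P = (8, 4)
  12P = (4, 13)
  13P = (4, 6)
  14P = (8, 15)
  15P = (6, 7)
  16P = (17, 18)
  17P = (1, 18)
  18P = (10, 2)
  19P = (16, 17)
  20P = (11, 16)
  21P = (2, 10)
  22P = (14, 11)
Match found at i = 22.

k = 22


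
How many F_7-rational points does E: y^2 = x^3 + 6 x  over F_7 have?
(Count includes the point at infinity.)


For each x in F_7, count y with y^2 = x^3 + 6 x + 0 mod 7:
  x = 0: RHS = 0, y in [0]  -> 1 point(s)
  x = 1: RHS = 0, y in [0]  -> 1 point(s)
  x = 4: RHS = 4, y in [2, 5]  -> 2 point(s)
  x = 5: RHS = 1, y in [1, 6]  -> 2 point(s)
  x = 6: RHS = 0, y in [0]  -> 1 point(s)
Affine points: 7. Add the point at infinity: total = 8.

#E(F_7) = 8


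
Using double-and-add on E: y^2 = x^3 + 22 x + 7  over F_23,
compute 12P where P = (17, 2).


k = 12 = 1100_2 (binary, LSB first: 0011)
Double-and-add from P = (17, 2):
  bit 0 = 0: acc unchanged = O
  bit 1 = 0: acc unchanged = O
  bit 2 = 1: acc = O + (15, 3) = (15, 3)
  bit 3 = 1: acc = (15, 3) + (18, 5) = (16, 4)

12P = (16, 4)


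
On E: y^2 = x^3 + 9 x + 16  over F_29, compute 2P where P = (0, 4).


Doubling: s = (3 x1^2 + a) / (2 y1)
s = (3*0^2 + 9) / (2*4) mod 29 = 12
x3 = s^2 - 2 x1 mod 29 = 12^2 - 2*0 = 28
y3 = s (x1 - x3) - y1 mod 29 = 12 * (0 - 28) - 4 = 8

2P = (28, 8)


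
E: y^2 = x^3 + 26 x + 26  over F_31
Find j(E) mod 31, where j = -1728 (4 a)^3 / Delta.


Delta = -16(4 a^3 + 27 b^2) mod 31 = 21
-1728 * (4 a)^3 = -1728 * (4*26)^3 mod 31 = 15
j = 15 * 21^(-1) mod 31 = 14

j = 14 (mod 31)
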